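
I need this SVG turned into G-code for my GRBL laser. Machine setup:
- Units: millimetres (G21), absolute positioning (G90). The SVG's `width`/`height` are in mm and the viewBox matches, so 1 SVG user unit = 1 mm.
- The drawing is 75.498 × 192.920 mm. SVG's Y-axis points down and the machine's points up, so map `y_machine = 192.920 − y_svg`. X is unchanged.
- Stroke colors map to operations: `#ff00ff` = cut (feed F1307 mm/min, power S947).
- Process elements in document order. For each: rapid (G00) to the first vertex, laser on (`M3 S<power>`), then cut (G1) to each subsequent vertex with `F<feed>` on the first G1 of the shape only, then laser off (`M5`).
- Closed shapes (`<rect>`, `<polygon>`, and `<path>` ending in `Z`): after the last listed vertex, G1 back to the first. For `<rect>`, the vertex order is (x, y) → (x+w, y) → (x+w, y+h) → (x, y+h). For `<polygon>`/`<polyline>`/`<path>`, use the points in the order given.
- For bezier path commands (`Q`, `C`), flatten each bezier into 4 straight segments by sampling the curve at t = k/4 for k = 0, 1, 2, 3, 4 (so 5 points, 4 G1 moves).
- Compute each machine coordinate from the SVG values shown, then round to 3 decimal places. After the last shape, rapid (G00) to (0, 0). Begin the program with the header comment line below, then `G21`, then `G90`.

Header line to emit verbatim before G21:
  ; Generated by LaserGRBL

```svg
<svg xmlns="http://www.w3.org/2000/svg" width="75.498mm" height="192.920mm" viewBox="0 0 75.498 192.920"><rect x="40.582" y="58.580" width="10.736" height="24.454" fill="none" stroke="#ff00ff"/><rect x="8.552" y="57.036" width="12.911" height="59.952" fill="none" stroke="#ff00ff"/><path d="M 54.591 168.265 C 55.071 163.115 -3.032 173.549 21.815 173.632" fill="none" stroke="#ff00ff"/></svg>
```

1 u = 1 mm; y_m = 192.920 − y.

[1] `<rect>` rectangle, #ff00ff→cut S947 F1307: (40.582,134.340) → (51.318,134.340) → (51.318,109.886) → (40.582,109.886) → (40.582,134.340) (closed)

[2] `<rect>` rectangle, #ff00ff→cut S947 F1307: (8.552,135.884) → (21.463,135.884) → (21.463,75.932) → (8.552,75.932) → (8.552,135.884) (closed)

[3] `<path>` cubic bezier, #ff00ff→cut S947 F1307: (54.591,24.655) → (46.178,26.001) → (29.065,23.934) → (16.521,20.886) → (21.815,19.288)

; Generated by LaserGRBL
G21
G90
G00 X40.582 Y134.340
M3 S947
G1 X51.318 Y134.340 F1307
G1 X51.318 Y109.886
G1 X40.582 Y109.886
G1 X40.582 Y134.340
M5
G00 X8.552 Y135.884
M3 S947
G1 X21.463 Y135.884 F1307
G1 X21.463 Y75.932
G1 X8.552 Y75.932
G1 X8.552 Y135.884
M5
G00 X54.591 Y24.655
M3 S947
G1 X46.178 Y26.001 F1307
G1 X29.065 Y23.934
G1 X16.521 Y20.886
G1 X21.815 Y19.288
M5
G00 X0.000 Y0.000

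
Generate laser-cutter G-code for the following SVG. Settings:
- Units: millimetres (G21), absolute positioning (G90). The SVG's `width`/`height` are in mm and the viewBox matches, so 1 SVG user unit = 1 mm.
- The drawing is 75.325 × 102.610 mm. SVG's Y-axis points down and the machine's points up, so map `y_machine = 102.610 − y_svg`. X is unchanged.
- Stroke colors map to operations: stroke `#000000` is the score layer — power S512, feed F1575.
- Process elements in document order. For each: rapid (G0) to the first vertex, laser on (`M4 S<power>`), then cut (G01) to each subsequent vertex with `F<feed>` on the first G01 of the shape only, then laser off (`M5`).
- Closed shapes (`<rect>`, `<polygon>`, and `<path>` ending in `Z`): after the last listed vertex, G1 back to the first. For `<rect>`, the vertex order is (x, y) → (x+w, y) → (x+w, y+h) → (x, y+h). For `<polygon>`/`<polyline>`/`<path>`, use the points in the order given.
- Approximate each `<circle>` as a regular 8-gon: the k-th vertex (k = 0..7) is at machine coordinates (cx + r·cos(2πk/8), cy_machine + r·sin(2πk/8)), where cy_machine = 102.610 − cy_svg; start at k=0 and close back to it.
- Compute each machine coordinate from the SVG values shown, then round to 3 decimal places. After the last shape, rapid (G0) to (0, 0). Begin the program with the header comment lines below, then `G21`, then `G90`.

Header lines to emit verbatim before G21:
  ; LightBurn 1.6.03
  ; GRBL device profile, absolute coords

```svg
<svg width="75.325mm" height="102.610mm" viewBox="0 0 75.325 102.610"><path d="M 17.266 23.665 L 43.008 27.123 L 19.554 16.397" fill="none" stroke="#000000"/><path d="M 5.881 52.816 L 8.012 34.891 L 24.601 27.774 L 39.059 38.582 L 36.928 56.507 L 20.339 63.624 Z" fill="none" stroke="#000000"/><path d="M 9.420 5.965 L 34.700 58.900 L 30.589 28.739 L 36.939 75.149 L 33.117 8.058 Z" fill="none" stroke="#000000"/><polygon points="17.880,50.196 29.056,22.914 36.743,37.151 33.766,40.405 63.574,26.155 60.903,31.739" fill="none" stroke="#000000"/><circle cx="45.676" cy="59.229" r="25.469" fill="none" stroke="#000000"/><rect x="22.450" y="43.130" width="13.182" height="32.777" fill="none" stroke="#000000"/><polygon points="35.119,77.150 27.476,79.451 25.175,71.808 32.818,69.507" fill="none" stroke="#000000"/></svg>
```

viewBox `0 0 75.325 102.610` with mm width/height → 1 unit = 1 mm. Flip: y_m = 102.610 − y_svg.

**Shape 1** — `<path>` open polyline, stroke `#000000` → score (S512, F1575). Machine vertices: (17.266,78.945) → (43.008,75.487) → (19.554,86.213). Open path.

**Shape 2** — `<path>` regular polygon, stroke `#000000` → score (S512, F1575). Machine vertices: (5.881,49.794) → (8.012,67.719) → (24.601,74.836) → (39.059,64.028) → (36.928,46.103) → (20.339,38.986) → (5.881,49.794). Closed: final G1 returns to the first vertex.

**Shape 3** — `<path>` closed polygon, stroke `#000000` → score (S512, F1575). Machine vertices: (9.420,96.645) → (34.700,43.710) → (30.589,73.871) → (36.939,27.461) → (33.117,94.552) → (9.420,96.645). Closed: final G1 returns to the first vertex.

**Shape 4** — `<polygon>` closed polygon, stroke `#000000` → score (S512, F1575). Machine vertices: (17.880,52.414) → (29.056,79.696) → (36.743,65.459) → (33.766,62.205) → (63.574,76.455) → (60.903,70.871) → (17.880,52.414). Closed: final G1 returns to the first vertex.

**Shape 5** — `<circle>` circle, stroke `#000000` → score (S512, F1575). Machine vertices: (71.145,43.381) → (63.685,61.390) → (45.676,68.850) → (27.667,61.390) → (20.207,43.381) → (27.667,25.372) → (45.676,17.912) → (63.685,25.372) → (71.145,43.381). Closed: final G1 returns to the first vertex.

**Shape 6** — `<rect>` rectangle, stroke `#000000` → score (S512, F1575). Machine vertices: (22.450,59.480) → (35.632,59.480) → (35.632,26.703) → (22.450,26.703) → (22.450,59.480). Closed: final G1 returns to the first vertex.

**Shape 7** — `<polygon>` regular polygon, stroke `#000000` → score (S512, F1575). Machine vertices: (35.119,25.460) → (27.476,23.159) → (25.175,30.802) → (32.818,33.103) → (35.119,25.460). Closed: final G1 returns to the first vertex.

; LightBurn 1.6.03
; GRBL device profile, absolute coords
G21
G90
G0 X17.266 Y78.945
M4 S512
G01 X43.008 Y75.487 F1575
G01 X19.554 Y86.213
M5
G0 X5.881 Y49.794
M4 S512
G01 X8.012 Y67.719 F1575
G01 X24.601 Y74.836
G01 X39.059 Y64.028
G01 X36.928 Y46.103
G01 X20.339 Y38.986
G01 X5.881 Y49.794
M5
G0 X9.420 Y96.645
M4 S512
G01 X34.700 Y43.710 F1575
G01 X30.589 Y73.871
G01 X36.939 Y27.461
G01 X33.117 Y94.552
G01 X9.420 Y96.645
M5
G0 X17.880 Y52.414
M4 S512
G01 X29.056 Y79.696 F1575
G01 X36.743 Y65.459
G01 X33.766 Y62.205
G01 X63.574 Y76.455
G01 X60.903 Y70.871
G01 X17.880 Y52.414
M5
G0 X71.145 Y43.381
M4 S512
G01 X63.685 Y61.390 F1575
G01 X45.676 Y68.850
G01 X27.667 Y61.390
G01 X20.207 Y43.381
G01 X27.667 Y25.372
G01 X45.676 Y17.912
G01 X63.685 Y25.372
G01 X71.145 Y43.381
M5
G0 X22.450 Y59.480
M4 S512
G01 X35.632 Y59.480 F1575
G01 X35.632 Y26.703
G01 X22.450 Y26.703
G01 X22.450 Y59.480
M5
G0 X35.119 Y25.460
M4 S512
G01 X27.476 Y23.159 F1575
G01 X25.175 Y30.802
G01 X32.818 Y33.103
G01 X35.119 Y25.460
M5
G0 X0.000 Y0.000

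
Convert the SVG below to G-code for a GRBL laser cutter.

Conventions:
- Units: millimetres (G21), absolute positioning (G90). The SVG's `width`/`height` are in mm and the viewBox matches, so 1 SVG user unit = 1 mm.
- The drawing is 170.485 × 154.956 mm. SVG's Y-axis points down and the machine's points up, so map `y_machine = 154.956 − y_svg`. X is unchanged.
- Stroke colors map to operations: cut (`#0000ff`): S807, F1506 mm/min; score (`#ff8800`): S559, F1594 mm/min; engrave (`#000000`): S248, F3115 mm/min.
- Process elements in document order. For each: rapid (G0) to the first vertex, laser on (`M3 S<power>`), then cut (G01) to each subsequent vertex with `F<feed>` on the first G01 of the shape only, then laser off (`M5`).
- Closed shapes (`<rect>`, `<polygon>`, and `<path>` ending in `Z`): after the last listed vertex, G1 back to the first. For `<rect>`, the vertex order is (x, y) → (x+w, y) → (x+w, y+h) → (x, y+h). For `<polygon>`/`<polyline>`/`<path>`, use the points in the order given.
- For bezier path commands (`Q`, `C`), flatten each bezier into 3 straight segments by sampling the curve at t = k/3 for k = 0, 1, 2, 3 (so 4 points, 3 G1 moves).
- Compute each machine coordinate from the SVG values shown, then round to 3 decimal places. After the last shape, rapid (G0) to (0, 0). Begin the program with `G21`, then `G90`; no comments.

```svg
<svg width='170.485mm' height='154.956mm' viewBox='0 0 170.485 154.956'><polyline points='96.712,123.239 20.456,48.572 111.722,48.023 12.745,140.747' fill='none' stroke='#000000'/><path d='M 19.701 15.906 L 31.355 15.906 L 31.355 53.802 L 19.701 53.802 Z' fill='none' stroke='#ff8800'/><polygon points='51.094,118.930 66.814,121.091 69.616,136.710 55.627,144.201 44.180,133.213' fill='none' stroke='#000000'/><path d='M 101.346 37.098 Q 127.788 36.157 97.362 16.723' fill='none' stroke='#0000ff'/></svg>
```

G21
G90
G0 X96.712 Y31.717
M3 S248
G01 X20.456 Y106.384 F3115
G01 X111.722 Y106.933
G01 X12.745 Y14.209
M5
G0 X19.701 Y139.050
M3 S559
G01 X31.355 Y139.050 F1594
G01 X31.355 Y101.154
G01 X19.701 Y101.154
G01 X19.701 Y139.050
M5
G0 X51.094 Y36.026
M3 S248
G01 X66.814 Y33.865 F3115
G01 X69.616 Y18.246
G01 X55.627 Y10.755
G01 X44.180 Y21.743
G01 X51.094 Y36.026
M5
G0 X101.346 Y117.858
M3 S807
G01 X112.655 Y120.540 F1506
G01 X111.327 Y127.332
G01 X97.362 Y138.233
M5
G0 X0.000 Y0.000

Since the viewBox matches the mm dimensions, user units are millimetres directly. The only transform is the Y-flip y_m = 154.956 − y_svg.

Shape 1 is a open polyline drawn with `<polyline>`. Its stroke #000000 means engrave at S248, F3115. After flipping Y the toolpath is (96.712,31.717) → (20.456,106.384) → (111.722,106.933) → (12.745,14.209).

Shape 2 is a rectangle drawn with `<path>`. Its stroke #ff8800 means score at S559, F1594. After flipping Y the toolpath is (19.701,139.050) → (31.355,139.050) → (31.355,101.154) → (19.701,101.154) → (19.701,139.050), returning to the start.

Shape 3 is a regular polygon drawn with `<polygon>`. Its stroke #000000 means engrave at S248, F3115. After flipping Y the toolpath is (51.094,36.026) → (66.814,33.865) → (69.616,18.246) → (55.627,10.755) → (44.180,21.743) → (51.094,36.026), returning to the start.

Shape 4 is a quadratic bezier drawn with `<path>`. Its stroke #0000ff means cut at S807, F1506. After flipping Y the toolpath is (101.346,117.858) → (112.655,120.540) → (111.327,127.332) → (97.362,138.233).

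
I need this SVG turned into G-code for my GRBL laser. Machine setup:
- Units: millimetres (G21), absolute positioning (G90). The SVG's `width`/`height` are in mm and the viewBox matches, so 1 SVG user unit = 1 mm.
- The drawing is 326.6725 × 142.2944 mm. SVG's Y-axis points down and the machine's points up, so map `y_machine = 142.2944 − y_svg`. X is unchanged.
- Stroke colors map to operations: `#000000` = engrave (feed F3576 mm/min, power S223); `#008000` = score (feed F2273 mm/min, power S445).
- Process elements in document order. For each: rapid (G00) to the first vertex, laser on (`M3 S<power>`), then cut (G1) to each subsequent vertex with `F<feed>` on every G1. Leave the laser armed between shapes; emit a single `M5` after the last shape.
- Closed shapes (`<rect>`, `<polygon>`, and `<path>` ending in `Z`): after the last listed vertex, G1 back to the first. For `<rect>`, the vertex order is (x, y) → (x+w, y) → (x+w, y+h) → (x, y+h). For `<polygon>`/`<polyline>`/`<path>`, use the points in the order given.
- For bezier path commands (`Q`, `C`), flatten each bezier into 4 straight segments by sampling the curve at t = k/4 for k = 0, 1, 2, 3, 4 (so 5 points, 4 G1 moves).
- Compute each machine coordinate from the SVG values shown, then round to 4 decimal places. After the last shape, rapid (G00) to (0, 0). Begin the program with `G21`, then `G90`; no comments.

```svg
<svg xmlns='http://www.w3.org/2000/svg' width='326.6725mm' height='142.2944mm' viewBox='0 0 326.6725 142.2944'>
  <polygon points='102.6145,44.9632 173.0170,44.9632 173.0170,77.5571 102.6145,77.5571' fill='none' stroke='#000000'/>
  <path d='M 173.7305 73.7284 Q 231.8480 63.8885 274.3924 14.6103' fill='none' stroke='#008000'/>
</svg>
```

G21
G90
G00 X102.6145 Y97.3312
M3 S223
G1 X173.0170 Y97.3312 F3576
G1 X173.0170 Y64.7373 F3576
G1 X102.6145 Y64.7373 F3576
G1 X102.6145 Y97.3312 F3576
G00 X173.7305 Y68.5660
M3 S445
G1 X201.8159 Y75.9508 F2273
G1 X227.9547 Y88.2655 F2273
G1 X252.1469 Y105.5099 F2273
G1 X274.3924 Y127.6841 F2273
M5
G00 X0.0000 Y0.0000

1 u = 1 mm; y_m = 142.2944 − y.

[1] `<polygon>` rectangle, #000000→engrave S223 F3576: (102.6145,97.3312) → (173.0170,97.3312) → (173.0170,64.7373) → (102.6145,64.7373) → (102.6145,97.3312) (closed)

[2] `<path>` quadratic bezier, #008000→score S445 F2273: (173.7305,68.5660) → (201.8159,75.9508) → (227.9547,88.2655) → (252.1469,105.5099) → (274.3924,127.6841)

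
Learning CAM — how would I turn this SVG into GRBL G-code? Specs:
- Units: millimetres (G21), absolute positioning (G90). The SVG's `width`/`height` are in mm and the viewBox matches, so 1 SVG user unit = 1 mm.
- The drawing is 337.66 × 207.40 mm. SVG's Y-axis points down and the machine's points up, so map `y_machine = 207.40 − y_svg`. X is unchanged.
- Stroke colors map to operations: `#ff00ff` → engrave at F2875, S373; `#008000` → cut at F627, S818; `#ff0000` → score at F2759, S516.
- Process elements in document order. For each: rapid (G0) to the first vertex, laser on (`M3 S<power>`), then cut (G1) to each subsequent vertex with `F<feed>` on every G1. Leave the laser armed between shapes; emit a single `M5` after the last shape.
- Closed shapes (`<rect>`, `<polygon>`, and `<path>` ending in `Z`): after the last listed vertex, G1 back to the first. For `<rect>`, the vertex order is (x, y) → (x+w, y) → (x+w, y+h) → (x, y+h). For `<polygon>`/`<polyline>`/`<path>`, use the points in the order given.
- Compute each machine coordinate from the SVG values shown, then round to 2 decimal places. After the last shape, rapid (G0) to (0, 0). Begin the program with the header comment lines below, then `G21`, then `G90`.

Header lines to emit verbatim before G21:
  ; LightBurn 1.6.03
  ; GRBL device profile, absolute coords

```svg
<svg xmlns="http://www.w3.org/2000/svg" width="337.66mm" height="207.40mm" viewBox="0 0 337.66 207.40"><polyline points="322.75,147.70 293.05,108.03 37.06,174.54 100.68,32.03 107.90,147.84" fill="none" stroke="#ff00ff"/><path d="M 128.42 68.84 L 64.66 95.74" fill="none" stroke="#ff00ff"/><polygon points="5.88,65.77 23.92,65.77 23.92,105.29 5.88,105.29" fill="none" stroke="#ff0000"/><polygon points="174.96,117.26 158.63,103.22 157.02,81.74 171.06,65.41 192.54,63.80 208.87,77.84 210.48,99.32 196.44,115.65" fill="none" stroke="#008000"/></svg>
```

viewBox `0 0 337.66 207.40` with mm width/height → 1 unit = 1 mm. Flip: y_m = 207.40 − y_svg.

**Shape 1** — `<polyline>` open polyline, stroke `#ff00ff` → engrave (S373, F2875). Machine vertices: (322.75,59.70) → (293.05,99.37) → (37.06,32.86) → (100.68,175.37) → (107.90,59.56). Open path.

**Shape 2** — `<path>` line segment, stroke `#ff00ff` → engrave (S373, F2875). Machine vertices: (128.42,138.56) → (64.66,111.66). Open path.

**Shape 3** — `<polygon>` rectangle, stroke `#ff0000` → score (S516, F2759). Machine vertices: (5.88,141.63) → (23.92,141.63) → (23.92,102.11) → (5.88,102.11) → (5.88,141.63). Closed: final G1 returns to the first vertex.

**Shape 4** — `<polygon>` regular polygon, stroke `#008000` → cut (S818, F627). Machine vertices: (174.96,90.14) → (158.63,104.18) → (157.02,125.66) → (171.06,141.99) → (192.54,143.60) → (208.87,129.56) → (210.48,108.08) → (196.44,91.75) → (174.96,90.14). Closed: final G1 returns to the first vertex.

; LightBurn 1.6.03
; GRBL device profile, absolute coords
G21
G90
G0 X322.75 Y59.70
M3 S373
G1 X293.05 Y99.37 F2875
G1 X37.06 Y32.86 F2875
G1 X100.68 Y175.37 F2875
G1 X107.90 Y59.56 F2875
G0 X128.42 Y138.56
M3 S373
G1 X64.66 Y111.66 F2875
G0 X5.88 Y141.63
M3 S516
G1 X23.92 Y141.63 F2759
G1 X23.92 Y102.11 F2759
G1 X5.88 Y102.11 F2759
G1 X5.88 Y141.63 F2759
G0 X174.96 Y90.14
M3 S818
G1 X158.63 Y104.18 F627
G1 X157.02 Y125.66 F627
G1 X171.06 Y141.99 F627
G1 X192.54 Y143.60 F627
G1 X208.87 Y129.56 F627
G1 X210.48 Y108.08 F627
G1 X196.44 Y91.75 F627
G1 X174.96 Y90.14 F627
M5
G0 X0.00 Y0.00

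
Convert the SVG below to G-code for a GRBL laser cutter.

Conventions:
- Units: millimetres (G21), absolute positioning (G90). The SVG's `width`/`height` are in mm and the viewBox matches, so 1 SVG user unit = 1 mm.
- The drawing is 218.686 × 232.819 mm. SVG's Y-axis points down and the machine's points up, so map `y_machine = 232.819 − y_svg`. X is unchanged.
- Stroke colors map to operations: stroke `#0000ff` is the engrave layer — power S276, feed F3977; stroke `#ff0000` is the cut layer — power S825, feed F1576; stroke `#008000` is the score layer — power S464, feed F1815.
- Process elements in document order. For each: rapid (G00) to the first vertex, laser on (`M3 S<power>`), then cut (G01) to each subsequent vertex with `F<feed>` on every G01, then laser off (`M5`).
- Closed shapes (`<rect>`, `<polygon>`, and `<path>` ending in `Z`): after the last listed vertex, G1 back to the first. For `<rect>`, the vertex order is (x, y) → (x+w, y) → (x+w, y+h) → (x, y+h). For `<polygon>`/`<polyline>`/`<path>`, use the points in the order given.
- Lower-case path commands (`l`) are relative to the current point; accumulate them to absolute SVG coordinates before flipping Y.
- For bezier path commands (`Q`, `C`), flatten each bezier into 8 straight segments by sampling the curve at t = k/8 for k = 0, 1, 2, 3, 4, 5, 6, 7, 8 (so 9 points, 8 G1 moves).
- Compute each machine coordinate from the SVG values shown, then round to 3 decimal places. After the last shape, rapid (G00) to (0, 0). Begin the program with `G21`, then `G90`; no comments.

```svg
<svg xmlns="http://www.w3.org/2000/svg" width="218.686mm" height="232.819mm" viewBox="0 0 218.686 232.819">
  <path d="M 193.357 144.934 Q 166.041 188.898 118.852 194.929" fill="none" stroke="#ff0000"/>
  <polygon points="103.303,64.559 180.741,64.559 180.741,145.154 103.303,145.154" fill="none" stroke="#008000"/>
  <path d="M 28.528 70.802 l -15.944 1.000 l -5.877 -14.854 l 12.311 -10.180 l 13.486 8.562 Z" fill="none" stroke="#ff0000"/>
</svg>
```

1 u = 1 mm; y_m = 232.819 − y.

[1] `<path>` quadratic bezier, #ff0000→cut S825 F1576: (193.357,87.885) → (186.217,77.487) → (178.457,68.274) → (170.075,60.246) → (161.073,53.404) → (151.449,47.748) → (141.204,43.276) → (130.339,39.990) → (118.852,37.890)

[2] `<polygon>` rectangle, #008000→score S464 F1815: (103.303,168.260) → (180.741,168.260) → (180.741,87.665) → (103.303,87.665) → (103.303,168.260) (closed)

[3] `<path>` regular polygon, #ff0000→cut S825 F1576: (28.528,162.017) → (12.584,161.017) → (6.707,175.871) → (19.018,186.051) → (32.504,177.489) → (28.528,162.017) (closed)

G21
G90
G00 X193.357 Y87.885
M3 S825
G01 X186.217 Y77.487 F1576
G01 X178.457 Y68.274 F1576
G01 X170.075 Y60.246 F1576
G01 X161.073 Y53.404 F1576
G01 X151.449 Y47.748 F1576
G01 X141.204 Y43.276 F1576
G01 X130.339 Y39.990 F1576
G01 X118.852 Y37.890 F1576
M5
G00 X103.303 Y168.260
M3 S464
G01 X180.741 Y168.260 F1815
G01 X180.741 Y87.665 F1815
G01 X103.303 Y87.665 F1815
G01 X103.303 Y168.260 F1815
M5
G00 X28.528 Y162.017
M3 S825
G01 X12.584 Y161.017 F1576
G01 X6.707 Y175.871 F1576
G01 X19.018 Y186.051 F1576
G01 X32.504 Y177.489 F1576
G01 X28.528 Y162.017 F1576
M5
G00 X0.000 Y0.000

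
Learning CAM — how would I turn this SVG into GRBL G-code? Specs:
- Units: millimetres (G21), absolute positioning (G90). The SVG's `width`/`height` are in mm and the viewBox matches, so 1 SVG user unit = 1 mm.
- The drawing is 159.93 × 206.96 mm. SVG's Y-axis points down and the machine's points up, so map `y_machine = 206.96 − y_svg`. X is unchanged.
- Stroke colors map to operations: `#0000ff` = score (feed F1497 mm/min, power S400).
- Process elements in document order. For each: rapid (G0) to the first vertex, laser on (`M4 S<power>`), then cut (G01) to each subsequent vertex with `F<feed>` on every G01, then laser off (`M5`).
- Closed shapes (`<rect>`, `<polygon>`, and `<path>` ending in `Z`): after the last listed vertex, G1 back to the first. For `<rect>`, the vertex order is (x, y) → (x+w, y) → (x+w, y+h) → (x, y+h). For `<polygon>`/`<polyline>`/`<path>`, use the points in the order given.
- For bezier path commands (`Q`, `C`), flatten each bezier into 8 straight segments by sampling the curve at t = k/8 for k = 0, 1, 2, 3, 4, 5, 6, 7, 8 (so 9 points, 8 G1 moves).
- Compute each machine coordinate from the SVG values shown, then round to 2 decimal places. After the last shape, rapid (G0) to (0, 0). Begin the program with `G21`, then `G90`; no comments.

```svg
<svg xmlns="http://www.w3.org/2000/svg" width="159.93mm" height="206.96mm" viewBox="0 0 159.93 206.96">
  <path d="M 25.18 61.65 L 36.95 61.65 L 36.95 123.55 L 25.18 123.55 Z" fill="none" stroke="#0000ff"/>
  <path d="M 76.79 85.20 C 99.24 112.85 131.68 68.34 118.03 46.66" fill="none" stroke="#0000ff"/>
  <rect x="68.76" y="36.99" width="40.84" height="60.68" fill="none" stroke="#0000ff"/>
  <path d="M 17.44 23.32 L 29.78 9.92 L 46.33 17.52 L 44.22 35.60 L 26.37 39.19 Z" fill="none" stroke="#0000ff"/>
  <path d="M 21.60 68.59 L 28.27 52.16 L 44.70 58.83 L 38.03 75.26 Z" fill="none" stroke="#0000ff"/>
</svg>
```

G21
G90
G0 X25.18 Y145.31
M4 S400
G01 X36.95 Y145.31 F1497
G01 X36.95 Y83.41 F1497
G01 X25.18 Y83.41 F1497
G01 X25.18 Y145.31 F1497
M5
G0 X76.79 Y121.76
M4 S400
G01 X85.57 Y114.59 F1497
G01 X94.62 Y113.07 F1497
G01 X103.30 Y116.09 F1497
G01 X110.95 Y122.53 F1497
G01 X116.90 Y131.29 F1497
G01 X120.50 Y141.24 F1497
G01 X121.10 Y151.29 F1497
G01 X118.03 Y160.30 F1497
M5
G0 X68.76 Y169.97
M4 S400
G01 X109.60 Y169.97 F1497
G01 X109.60 Y109.29 F1497
G01 X68.76 Y109.29 F1497
G01 X68.76 Y169.97 F1497
M5
G0 X17.44 Y183.64
M4 S400
G01 X29.78 Y197.04 F1497
G01 X46.33 Y189.44 F1497
G01 X44.22 Y171.36 F1497
G01 X26.37 Y167.77 F1497
G01 X17.44 Y183.64 F1497
M5
G0 X21.60 Y138.37
M4 S400
G01 X28.27 Y154.80 F1497
G01 X44.70 Y148.13 F1497
G01 X38.03 Y131.70 F1497
G01 X21.60 Y138.37 F1497
M5
G0 X0.00 Y0.00

1 u = 1 mm; y_m = 206.96 − y.

[1] `<path>` rectangle, #0000ff→score S400 F1497: (25.18,145.31) → (36.95,145.31) → (36.95,83.41) → (25.18,83.41) → (25.18,145.31) (closed)

[2] `<path>` cubic bezier, #0000ff→score S400 F1497: (76.79,121.76) → (85.57,114.59) → (94.62,113.07) → (103.30,116.09) → (110.95,122.53) → (116.90,131.29) → (120.50,141.24) → (121.10,151.29) → (118.03,160.30)

[3] `<rect>` rectangle, #0000ff→score S400 F1497: (68.76,169.97) → (109.60,169.97) → (109.60,109.29) → (68.76,109.29) → (68.76,169.97) (closed)

[4] `<path>` regular polygon, #0000ff→score S400 F1497: (17.44,183.64) → (29.78,197.04) → (46.33,189.44) → (44.22,171.36) → (26.37,167.77) → (17.44,183.64) (closed)

[5] `<path>` regular polygon, #0000ff→score S400 F1497: (21.60,138.37) → (28.27,154.80) → (44.70,148.13) → (38.03,131.70) → (21.60,138.37) (closed)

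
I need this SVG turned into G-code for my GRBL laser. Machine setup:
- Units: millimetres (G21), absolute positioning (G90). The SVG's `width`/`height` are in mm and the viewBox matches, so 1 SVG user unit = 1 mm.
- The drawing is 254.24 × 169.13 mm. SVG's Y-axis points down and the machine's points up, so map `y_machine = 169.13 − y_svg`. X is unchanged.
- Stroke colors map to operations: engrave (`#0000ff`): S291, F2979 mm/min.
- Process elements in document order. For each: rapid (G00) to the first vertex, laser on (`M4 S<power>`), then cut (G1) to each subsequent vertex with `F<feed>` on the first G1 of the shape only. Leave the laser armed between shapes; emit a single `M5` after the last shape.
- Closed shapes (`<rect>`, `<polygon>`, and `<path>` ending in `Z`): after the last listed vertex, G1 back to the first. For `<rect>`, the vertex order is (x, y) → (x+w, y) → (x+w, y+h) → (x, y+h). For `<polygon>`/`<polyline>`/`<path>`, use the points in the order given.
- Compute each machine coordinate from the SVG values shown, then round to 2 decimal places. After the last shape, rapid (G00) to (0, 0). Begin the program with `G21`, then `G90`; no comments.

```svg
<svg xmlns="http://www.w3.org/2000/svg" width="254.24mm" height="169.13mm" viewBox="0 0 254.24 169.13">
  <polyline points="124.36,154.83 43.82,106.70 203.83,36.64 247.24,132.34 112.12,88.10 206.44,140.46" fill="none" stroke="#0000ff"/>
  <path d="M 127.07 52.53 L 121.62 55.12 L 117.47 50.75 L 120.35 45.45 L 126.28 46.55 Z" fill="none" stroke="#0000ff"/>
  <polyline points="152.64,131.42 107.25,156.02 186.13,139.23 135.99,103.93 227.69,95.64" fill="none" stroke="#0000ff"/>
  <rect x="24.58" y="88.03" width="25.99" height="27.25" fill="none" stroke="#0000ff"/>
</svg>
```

G21
G90
G00 X124.36 Y14.30
M4 S291
G1 X43.82 Y62.43 F2979
G1 X203.83 Y132.49
G1 X247.24 Y36.79
G1 X112.12 Y81.03
G1 X206.44 Y28.67
G00 X127.07 Y116.60
M4 S291
G1 X121.62 Y114.01 F2979
G1 X117.47 Y118.38
G1 X120.35 Y123.68
G1 X126.28 Y122.58
G1 X127.07 Y116.60
G00 X152.64 Y37.71
M4 S291
G1 X107.25 Y13.11 F2979
G1 X186.13 Y29.90
G1 X135.99 Y65.20
G1 X227.69 Y73.49
G00 X24.58 Y81.10
M4 S291
G1 X50.57 Y81.10 F2979
G1 X50.57 Y53.85
G1 X24.58 Y53.85
G1 X24.58 Y81.10
M5
G00 X0.00 Y0.00

1 u = 1 mm; y_m = 169.13 − y.

[1] `<polyline>` open polyline, #0000ff→engrave S291 F2979: (124.36,14.30) → (43.82,62.43) → (203.83,132.49) → (247.24,36.79) → (112.12,81.03) → (206.44,28.67)

[2] `<path>` regular polygon, #0000ff→engrave S291 F2979: (127.07,116.60) → (121.62,114.01) → (117.47,118.38) → (120.35,123.68) → (126.28,122.58) → (127.07,116.60) (closed)

[3] `<polyline>` open polyline, #0000ff→engrave S291 F2979: (152.64,37.71) → (107.25,13.11) → (186.13,29.90) → (135.99,65.20) → (227.69,73.49)

[4] `<rect>` rectangle, #0000ff→engrave S291 F2979: (24.58,81.10) → (50.57,81.10) → (50.57,53.85) → (24.58,53.85) → (24.58,81.10) (closed)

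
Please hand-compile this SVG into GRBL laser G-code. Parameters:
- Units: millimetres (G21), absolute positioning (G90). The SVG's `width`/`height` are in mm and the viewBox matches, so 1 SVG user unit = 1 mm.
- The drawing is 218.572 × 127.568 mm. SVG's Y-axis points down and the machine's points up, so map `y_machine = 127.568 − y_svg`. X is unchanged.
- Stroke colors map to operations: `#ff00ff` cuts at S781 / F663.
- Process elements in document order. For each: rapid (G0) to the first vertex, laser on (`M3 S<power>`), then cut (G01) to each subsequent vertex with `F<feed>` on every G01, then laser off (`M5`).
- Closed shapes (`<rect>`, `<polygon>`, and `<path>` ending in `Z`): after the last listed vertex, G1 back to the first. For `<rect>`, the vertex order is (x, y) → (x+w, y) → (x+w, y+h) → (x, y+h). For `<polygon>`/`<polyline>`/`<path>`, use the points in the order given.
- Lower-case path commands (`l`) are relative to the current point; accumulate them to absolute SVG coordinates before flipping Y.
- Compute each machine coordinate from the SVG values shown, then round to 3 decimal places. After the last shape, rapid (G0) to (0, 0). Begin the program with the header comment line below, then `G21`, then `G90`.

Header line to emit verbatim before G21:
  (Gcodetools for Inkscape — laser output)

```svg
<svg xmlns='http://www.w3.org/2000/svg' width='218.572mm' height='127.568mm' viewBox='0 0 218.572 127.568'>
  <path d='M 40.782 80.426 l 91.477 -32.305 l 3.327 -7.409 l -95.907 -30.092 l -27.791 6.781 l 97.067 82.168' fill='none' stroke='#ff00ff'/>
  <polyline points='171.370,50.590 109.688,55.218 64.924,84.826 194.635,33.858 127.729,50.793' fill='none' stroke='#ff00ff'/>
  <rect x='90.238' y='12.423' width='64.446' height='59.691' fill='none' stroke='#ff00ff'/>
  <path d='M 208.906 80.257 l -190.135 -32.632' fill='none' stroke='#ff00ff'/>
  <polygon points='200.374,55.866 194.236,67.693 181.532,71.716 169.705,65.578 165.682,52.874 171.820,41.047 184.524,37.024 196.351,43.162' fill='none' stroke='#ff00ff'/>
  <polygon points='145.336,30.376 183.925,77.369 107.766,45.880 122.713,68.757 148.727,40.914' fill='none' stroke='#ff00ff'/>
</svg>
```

1 u = 1 mm; y_m = 127.568 − y.

[1] `<path>` open polyline, #ff00ff→cut S781 F663: (40.782,47.142) → (132.259,79.447) → (135.586,86.856) → (39.679,116.948) → (11.888,110.167) → (108.955,27.999)

[2] `<polyline>` open polyline, #ff00ff→cut S781 F663: (171.370,76.978) → (109.688,72.350) → (64.924,42.742) → (194.635,93.710) → (127.729,76.775)

[3] `<rect>` rectangle, #ff00ff→cut S781 F663: (90.238,115.145) → (154.684,115.145) → (154.684,55.454) → (90.238,55.454) → (90.238,115.145) (closed)

[4] `<path>` line segment, #ff00ff→cut S781 F663: (208.906,47.311) → (18.771,79.943)

[5] `<polygon>` regular polygon, #ff00ff→cut S781 F663: (200.374,71.702) → (194.236,59.875) → (181.532,55.852) → (169.705,61.990) → (165.682,74.694) → (171.820,86.521) → (184.524,90.544) → (196.351,84.406) → (200.374,71.702) (closed)

[6] `<polygon>` closed polygon, #ff00ff→cut S781 F663: (145.336,97.192) → (183.925,50.199) → (107.766,81.688) → (122.713,58.811) → (148.727,86.654) → (145.336,97.192) (closed)

(Gcodetools for Inkscape — laser output)
G21
G90
G0 X40.782 Y47.142
M3 S781
G01 X132.259 Y79.447 F663
G01 X135.586 Y86.856 F663
G01 X39.679 Y116.948 F663
G01 X11.888 Y110.167 F663
G01 X108.955 Y27.999 F663
M5
G0 X171.370 Y76.978
M3 S781
G01 X109.688 Y72.350 F663
G01 X64.924 Y42.742 F663
G01 X194.635 Y93.710 F663
G01 X127.729 Y76.775 F663
M5
G0 X90.238 Y115.145
M3 S781
G01 X154.684 Y115.145 F663
G01 X154.684 Y55.454 F663
G01 X90.238 Y55.454 F663
G01 X90.238 Y115.145 F663
M5
G0 X208.906 Y47.311
M3 S781
G01 X18.771 Y79.943 F663
M5
G0 X200.374 Y71.702
M3 S781
G01 X194.236 Y59.875 F663
G01 X181.532 Y55.852 F663
G01 X169.705 Y61.990 F663
G01 X165.682 Y74.694 F663
G01 X171.820 Y86.521 F663
G01 X184.524 Y90.544 F663
G01 X196.351 Y84.406 F663
G01 X200.374 Y71.702 F663
M5
G0 X145.336 Y97.192
M3 S781
G01 X183.925 Y50.199 F663
G01 X107.766 Y81.688 F663
G01 X122.713 Y58.811 F663
G01 X148.727 Y86.654 F663
G01 X145.336 Y97.192 F663
M5
G0 X0.000 Y0.000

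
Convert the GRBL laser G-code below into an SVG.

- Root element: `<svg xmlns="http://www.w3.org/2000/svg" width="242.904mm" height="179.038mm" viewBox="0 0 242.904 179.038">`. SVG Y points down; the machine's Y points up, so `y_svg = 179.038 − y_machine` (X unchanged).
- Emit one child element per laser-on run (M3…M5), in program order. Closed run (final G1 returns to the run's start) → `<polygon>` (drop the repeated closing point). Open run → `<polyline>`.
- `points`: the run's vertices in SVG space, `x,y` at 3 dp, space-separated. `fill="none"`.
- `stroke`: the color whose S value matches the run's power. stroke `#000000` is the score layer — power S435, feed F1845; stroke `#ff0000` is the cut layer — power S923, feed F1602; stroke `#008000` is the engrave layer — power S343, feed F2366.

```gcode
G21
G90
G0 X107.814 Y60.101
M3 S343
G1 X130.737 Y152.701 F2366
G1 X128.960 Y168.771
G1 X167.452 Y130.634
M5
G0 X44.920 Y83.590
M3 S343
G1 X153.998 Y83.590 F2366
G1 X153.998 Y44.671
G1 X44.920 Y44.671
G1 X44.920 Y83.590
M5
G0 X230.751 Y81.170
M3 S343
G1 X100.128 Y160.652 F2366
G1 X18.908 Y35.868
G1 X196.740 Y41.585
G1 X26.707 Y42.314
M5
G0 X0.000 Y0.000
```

Each laser-on run becomes one SVG element. Flip Y back into SVG space with y_svg = 179.038 − y_machine. Every run uses S343, so all elements get stroke `#008000` (engrave).

Run 1: The run is open, so emit a `<polyline>` with points (Y-flipped): 107.814,118.937 130.737,26.337 128.960,10.267 167.452,48.404.

Run 2: The run returns to its start, so emit a `<polygon>` with points (Y-flipped): 44.920,95.448 153.998,95.448 153.998,134.367 44.920,134.367.

Run 3: The run is open, so emit a `<polyline>` with points (Y-flipped): 230.751,97.868 100.128,18.386 18.908,143.170 196.740,137.453 26.707,136.724.

<svg xmlns="http://www.w3.org/2000/svg" width="242.904mm" height="179.038mm" viewBox="0 0 242.904 179.038">
  <polyline points="107.814,118.937 130.737,26.337 128.960,10.267 167.452,48.404" fill="none" stroke="#008000"/>
  <polygon points="44.920,95.448 153.998,95.448 153.998,134.367 44.920,134.367" fill="none" stroke="#008000"/>
  <polyline points="230.751,97.868 100.128,18.386 18.908,143.170 196.740,137.453 26.707,136.724" fill="none" stroke="#008000"/>
</svg>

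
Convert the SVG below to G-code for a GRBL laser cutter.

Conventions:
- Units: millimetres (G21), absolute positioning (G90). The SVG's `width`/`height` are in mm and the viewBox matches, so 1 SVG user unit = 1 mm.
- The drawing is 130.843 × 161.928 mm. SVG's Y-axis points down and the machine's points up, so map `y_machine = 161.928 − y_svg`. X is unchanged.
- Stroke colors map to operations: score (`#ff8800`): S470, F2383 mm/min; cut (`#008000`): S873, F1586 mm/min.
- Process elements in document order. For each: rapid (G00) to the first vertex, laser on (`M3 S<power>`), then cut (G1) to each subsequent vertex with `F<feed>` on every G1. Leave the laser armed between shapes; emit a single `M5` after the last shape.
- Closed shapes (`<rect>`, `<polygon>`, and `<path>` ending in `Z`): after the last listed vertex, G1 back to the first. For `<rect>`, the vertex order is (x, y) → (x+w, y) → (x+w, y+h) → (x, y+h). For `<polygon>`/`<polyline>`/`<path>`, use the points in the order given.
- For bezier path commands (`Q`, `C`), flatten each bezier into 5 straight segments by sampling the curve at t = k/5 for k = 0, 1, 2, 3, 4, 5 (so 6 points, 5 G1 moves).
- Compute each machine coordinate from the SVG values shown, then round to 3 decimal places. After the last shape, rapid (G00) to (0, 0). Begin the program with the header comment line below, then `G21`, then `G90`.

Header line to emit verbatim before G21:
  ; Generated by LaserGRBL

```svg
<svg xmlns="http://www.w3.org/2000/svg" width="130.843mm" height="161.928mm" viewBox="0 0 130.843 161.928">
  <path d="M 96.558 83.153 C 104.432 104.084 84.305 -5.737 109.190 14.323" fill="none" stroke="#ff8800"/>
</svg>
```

; Generated by LaserGRBL
G21
G90
G00 X96.558 Y78.775
M3 S470
G1 X98.506 Y79.822 F2383
G1 X97.239 Y99.738 F2383
G1 X96.261 Y126.015 F2383
G1 X99.076 Y146.140 F2383
G1 X109.190 Y147.605 F2383
M5
G00 X0.000 Y0.000

Since the viewBox matches the mm dimensions, user units are millimetres directly. The only transform is the Y-flip y_m = 161.928 − y_svg.

Shape 1 is a cubic bezier drawn with `<path>`. Its stroke #ff8800 means score at S470, F2383. After flipping Y the toolpath is (96.558,78.775) → (98.506,79.822) → (97.239,99.738) → (96.261,126.015) → (99.076,146.140) → (109.190,147.605).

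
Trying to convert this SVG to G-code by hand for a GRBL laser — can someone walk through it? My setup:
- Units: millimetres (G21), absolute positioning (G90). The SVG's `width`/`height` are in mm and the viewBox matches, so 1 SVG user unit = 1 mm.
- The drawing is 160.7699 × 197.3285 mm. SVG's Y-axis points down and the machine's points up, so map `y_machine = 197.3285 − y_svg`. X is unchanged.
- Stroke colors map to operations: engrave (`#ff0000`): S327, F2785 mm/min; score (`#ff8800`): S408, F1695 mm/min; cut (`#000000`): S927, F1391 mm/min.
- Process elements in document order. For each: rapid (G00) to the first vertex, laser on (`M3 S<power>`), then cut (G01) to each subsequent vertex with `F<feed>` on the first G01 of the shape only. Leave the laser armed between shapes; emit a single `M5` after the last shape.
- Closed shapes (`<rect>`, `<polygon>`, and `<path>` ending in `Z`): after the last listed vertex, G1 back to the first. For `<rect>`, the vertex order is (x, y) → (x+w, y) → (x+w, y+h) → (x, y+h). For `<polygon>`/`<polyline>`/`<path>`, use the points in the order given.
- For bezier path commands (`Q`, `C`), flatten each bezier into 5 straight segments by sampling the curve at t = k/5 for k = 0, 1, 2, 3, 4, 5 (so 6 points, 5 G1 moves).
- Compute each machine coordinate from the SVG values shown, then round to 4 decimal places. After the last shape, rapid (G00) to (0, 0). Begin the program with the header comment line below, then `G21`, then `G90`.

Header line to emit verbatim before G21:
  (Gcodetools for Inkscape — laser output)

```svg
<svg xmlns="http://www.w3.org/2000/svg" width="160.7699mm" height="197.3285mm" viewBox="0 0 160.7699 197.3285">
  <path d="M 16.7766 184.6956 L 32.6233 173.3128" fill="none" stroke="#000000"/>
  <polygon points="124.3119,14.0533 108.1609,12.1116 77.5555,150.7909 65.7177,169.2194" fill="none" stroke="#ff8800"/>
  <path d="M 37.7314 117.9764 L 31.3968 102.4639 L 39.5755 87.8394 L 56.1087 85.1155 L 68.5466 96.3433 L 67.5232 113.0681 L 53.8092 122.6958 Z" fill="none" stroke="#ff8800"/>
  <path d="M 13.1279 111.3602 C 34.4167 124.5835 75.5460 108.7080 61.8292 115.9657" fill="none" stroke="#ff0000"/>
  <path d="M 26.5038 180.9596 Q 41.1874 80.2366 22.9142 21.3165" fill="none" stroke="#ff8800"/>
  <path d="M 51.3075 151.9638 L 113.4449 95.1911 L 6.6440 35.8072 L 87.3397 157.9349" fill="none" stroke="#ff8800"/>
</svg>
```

1 u = 1 mm; y_m = 197.3285 − y.

[1] `<path>` line segment, #000000→cut S927 F1391: (16.7766,12.6329) → (32.6233,24.0157)

[2] `<polygon>` closed polygon, #ff8800→score S408 F1695: (124.3119,183.2752) → (108.1609,185.2169) → (77.5555,46.5376) → (65.7177,28.1091) → (124.3119,183.2752) (closed)

[3] `<path>` regular polygon, #ff8800→score S408 F1695: (37.7314,79.3521) → (31.3968,94.8646) → (39.5755,109.4891) → (56.1087,112.2130) → (68.5466,100.9852) → (67.5232,84.2604) → (53.8092,74.6327) → (37.7314,79.3521) (closed)

[4] `<path>` cubic bezier, #ff0000→engrave S327 F2785: (13.1279,85.9683) → (27.6845,81.1083) → (43.4180,80.7249) → (56.7432,82.3110) → (64.0752,83.3593) → (61.8292,81.3628)

[5] `<path>` quadratic bezier, #ff8800→score S408 F1695: (26.5038,16.3689) → (31.0590,54.9860) → (32.9776,90.2588) → (32.2597,122.1875) → (28.9052,150.7718) → (22.9142,176.0120)

[6] `<path>` open polyline, #ff8800→score S408 F1695: (51.3075,45.3647) → (113.4449,102.1374) → (6.6440,161.5213) → (87.3397,39.3936)

(Gcodetools for Inkscape — laser output)
G21
G90
G00 X16.7766 Y12.6329
M3 S927
G01 X32.6233 Y24.0157 F1391
G00 X124.3119 Y183.2752
M3 S408
G01 X108.1609 Y185.2169 F1695
G01 X77.5555 Y46.5376
G01 X65.7177 Y28.1091
G01 X124.3119 Y183.2752
G00 X37.7314 Y79.3521
M3 S408
G01 X31.3968 Y94.8646 F1695
G01 X39.5755 Y109.4891
G01 X56.1087 Y112.2130
G01 X68.5466 Y100.9852
G01 X67.5232 Y84.2604
G01 X53.8092 Y74.6327
G01 X37.7314 Y79.3521
G00 X13.1279 Y85.9683
M3 S327
G01 X27.6845 Y81.1083 F2785
G01 X43.4180 Y80.7249
G01 X56.7432 Y82.3110
G01 X64.0752 Y83.3593
G01 X61.8292 Y81.3628
G00 X26.5038 Y16.3689
M3 S408
G01 X31.0590 Y54.9860 F1695
G01 X32.9776 Y90.2588
G01 X32.2597 Y122.1875
G01 X28.9052 Y150.7718
G01 X22.9142 Y176.0120
G00 X51.3075 Y45.3647
M3 S408
G01 X113.4449 Y102.1374 F1695
G01 X6.6440 Y161.5213
G01 X87.3397 Y39.3936
M5
G00 X0.0000 Y0.0000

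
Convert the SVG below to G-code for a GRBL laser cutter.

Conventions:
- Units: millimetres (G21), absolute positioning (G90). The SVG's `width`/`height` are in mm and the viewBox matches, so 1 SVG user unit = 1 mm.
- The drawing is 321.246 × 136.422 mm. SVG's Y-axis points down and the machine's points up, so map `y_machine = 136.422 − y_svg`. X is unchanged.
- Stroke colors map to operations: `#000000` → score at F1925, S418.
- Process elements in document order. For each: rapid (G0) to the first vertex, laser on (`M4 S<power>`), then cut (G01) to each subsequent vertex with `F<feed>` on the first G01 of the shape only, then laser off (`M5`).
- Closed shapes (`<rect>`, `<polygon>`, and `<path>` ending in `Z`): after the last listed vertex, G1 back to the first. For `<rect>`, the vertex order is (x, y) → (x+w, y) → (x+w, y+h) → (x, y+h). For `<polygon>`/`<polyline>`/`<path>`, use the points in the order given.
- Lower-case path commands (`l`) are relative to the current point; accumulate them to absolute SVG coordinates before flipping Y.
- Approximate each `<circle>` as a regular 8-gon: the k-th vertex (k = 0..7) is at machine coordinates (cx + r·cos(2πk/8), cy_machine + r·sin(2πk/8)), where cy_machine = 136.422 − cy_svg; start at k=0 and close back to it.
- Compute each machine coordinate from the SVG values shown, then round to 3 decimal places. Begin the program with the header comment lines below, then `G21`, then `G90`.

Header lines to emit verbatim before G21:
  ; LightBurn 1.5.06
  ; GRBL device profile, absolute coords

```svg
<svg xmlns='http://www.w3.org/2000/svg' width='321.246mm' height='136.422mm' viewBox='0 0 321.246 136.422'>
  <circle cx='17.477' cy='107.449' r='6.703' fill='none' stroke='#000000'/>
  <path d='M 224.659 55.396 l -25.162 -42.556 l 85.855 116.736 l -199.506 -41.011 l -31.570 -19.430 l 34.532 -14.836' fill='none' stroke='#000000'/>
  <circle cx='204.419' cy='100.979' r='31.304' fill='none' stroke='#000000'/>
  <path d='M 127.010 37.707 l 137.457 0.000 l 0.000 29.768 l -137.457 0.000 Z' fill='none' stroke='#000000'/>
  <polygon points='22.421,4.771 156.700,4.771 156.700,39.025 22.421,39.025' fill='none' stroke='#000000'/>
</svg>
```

viewBox `0 0 321.246 136.422` with mm width/height → 1 unit = 1 mm. Flip: y_m = 136.422 − y_svg.

**Shape 1** — `<circle>` circle, stroke `#000000` → score (S418, F1925). Machine vertices: (24.180,28.973) → (22.217,33.713) → (17.477,35.676) → (12.737,33.713) → (10.774,28.973) → (12.737,24.233) → (17.477,22.270) → (22.217,24.233) → (24.180,28.973). Closed: final G1 returns to the first vertex.

**Shape 2** — `<path>` open polyline, stroke `#000000` → score (S418, F1925). Machine vertices: (224.659,81.026) → (199.497,123.582) → (285.352,6.846) → (85.846,47.857) → (54.276,67.287) → (88.808,82.123). Open path.

**Shape 3** — `<circle>` circle, stroke `#000000` → score (S418, F1925). Machine vertices: (235.723,35.443) → (226.554,57.578) → (204.419,66.747) → (182.284,57.578) → (173.115,35.443) → (182.284,13.308) → (204.419,4.139) → (226.554,13.308) → (235.723,35.443). Closed: final G1 returns to the first vertex.

**Shape 4** — `<path>` rectangle, stroke `#000000` → score (S418, F1925). Machine vertices: (127.010,98.715) → (264.467,98.715) → (264.467,68.947) → (127.010,68.947) → (127.010,98.715). Closed: final G1 returns to the first vertex.

**Shape 5** — `<polygon>` rectangle, stroke `#000000` → score (S418, F1925). Machine vertices: (22.421,131.651) → (156.700,131.651) → (156.700,97.397) → (22.421,97.397) → (22.421,131.651). Closed: final G1 returns to the first vertex.

; LightBurn 1.5.06
; GRBL device profile, absolute coords
G21
G90
G0 X24.180 Y28.973
M4 S418
G01 X22.217 Y33.713 F1925
G01 X17.477 Y35.676
G01 X12.737 Y33.713
G01 X10.774 Y28.973
G01 X12.737 Y24.233
G01 X17.477 Y22.270
G01 X22.217 Y24.233
G01 X24.180 Y28.973
M5
G0 X224.659 Y81.026
M4 S418
G01 X199.497 Y123.582 F1925
G01 X285.352 Y6.846
G01 X85.846 Y47.857
G01 X54.276 Y67.287
G01 X88.808 Y82.123
M5
G0 X235.723 Y35.443
M4 S418
G01 X226.554 Y57.578 F1925
G01 X204.419 Y66.747
G01 X182.284 Y57.578
G01 X173.115 Y35.443
G01 X182.284 Y13.308
G01 X204.419 Y4.139
G01 X226.554 Y13.308
G01 X235.723 Y35.443
M5
G0 X127.010 Y98.715
M4 S418
G01 X264.467 Y98.715 F1925
G01 X264.467 Y68.947
G01 X127.010 Y68.947
G01 X127.010 Y98.715
M5
G0 X22.421 Y131.651
M4 S418
G01 X156.700 Y131.651 F1925
G01 X156.700 Y97.397
G01 X22.421 Y97.397
G01 X22.421 Y131.651
M5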